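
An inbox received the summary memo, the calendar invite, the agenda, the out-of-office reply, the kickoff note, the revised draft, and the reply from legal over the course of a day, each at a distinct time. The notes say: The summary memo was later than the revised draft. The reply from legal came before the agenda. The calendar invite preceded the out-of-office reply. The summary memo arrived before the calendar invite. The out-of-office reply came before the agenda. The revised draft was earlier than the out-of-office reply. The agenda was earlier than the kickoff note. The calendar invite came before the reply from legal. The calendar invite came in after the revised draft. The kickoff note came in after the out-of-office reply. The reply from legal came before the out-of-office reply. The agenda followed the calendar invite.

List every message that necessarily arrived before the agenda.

Directly stated before the agenda: the calendar invite, the out-of-office reply, and the reply from legal.
The revised draft reaches the agenda via the revised draft → the calendar invite → the agenda.
The summary memo reaches the agenda via the summary memo → the calendar invite → the agenda.

the calendar invite, the out-of-office reply, the reply from legal, the revised draft, the summary memo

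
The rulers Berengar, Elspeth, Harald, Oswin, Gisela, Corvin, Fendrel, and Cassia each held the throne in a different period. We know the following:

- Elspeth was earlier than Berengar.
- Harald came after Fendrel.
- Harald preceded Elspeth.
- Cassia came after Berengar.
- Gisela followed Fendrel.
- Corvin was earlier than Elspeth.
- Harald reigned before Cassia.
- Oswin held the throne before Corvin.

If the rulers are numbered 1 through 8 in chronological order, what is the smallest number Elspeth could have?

Corvin, Fendrel, Harald, and Oswin must all come before Elspeth — 4 forced predecessors.
Nothing else is forced ahead of Elspeth, so their earliest slot is position 4 + 1 = 5.

5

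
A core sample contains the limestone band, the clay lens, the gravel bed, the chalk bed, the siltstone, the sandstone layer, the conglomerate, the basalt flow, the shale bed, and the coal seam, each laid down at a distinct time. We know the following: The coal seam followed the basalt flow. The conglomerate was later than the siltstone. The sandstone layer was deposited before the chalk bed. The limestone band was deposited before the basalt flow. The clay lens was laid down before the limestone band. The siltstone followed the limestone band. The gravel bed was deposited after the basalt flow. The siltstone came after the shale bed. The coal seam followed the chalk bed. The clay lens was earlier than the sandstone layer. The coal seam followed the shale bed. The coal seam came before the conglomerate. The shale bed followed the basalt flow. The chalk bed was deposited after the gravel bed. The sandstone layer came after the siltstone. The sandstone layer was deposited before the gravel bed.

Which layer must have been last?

the conglomerate

Every other layer has a chain of constraints placing it before the conglomerate, so the conglomerate is last.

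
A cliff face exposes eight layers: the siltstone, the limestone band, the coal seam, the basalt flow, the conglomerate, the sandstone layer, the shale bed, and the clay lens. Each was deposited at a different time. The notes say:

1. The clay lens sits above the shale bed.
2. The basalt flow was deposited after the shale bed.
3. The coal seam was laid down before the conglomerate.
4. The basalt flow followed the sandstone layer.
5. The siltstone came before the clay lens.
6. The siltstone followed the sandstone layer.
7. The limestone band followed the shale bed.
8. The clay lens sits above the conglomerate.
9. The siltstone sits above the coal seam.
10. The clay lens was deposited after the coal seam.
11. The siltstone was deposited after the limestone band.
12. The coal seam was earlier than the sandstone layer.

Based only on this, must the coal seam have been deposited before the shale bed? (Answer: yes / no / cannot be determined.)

No chain of stated constraints runs from the coal seam to the shale bed, and none runs from the shale bed to the coal seam either.
So the relative order of the coal seam and the shale bed is not fixed by the given facts.

cannot be determined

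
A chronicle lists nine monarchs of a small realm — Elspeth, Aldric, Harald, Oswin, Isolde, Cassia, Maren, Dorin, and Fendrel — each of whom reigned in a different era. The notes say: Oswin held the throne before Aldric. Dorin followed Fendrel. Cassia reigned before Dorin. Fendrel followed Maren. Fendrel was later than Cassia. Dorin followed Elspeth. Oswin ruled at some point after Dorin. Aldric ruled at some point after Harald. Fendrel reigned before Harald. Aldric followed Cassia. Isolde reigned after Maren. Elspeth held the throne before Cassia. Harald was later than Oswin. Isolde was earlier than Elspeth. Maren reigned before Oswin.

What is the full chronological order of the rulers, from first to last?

Maren, Isolde, Elspeth, Cassia, Fendrel, Dorin, Oswin, Harald, Aldric

The constraints fix every adjacent pair, so only one ordering works:
Maren → Isolde → Elspeth → Cassia → Fendrel → Dorin → Oswin → Harald → Aldric.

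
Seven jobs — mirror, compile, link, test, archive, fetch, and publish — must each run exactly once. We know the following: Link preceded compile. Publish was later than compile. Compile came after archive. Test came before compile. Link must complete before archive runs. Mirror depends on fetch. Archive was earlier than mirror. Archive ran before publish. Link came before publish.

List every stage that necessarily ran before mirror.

Directly stated before mirror: archive and fetch.
Link reaches mirror via link → archive → mirror.

archive, fetch, link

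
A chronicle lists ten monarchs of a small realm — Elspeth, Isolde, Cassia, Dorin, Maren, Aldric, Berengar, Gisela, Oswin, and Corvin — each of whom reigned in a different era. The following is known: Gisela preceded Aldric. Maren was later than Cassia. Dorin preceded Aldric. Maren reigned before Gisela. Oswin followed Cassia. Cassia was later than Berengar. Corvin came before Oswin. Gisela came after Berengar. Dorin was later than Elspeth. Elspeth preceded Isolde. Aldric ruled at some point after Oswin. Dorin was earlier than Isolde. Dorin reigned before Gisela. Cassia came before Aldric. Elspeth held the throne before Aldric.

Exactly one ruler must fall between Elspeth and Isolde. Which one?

Dorin

Tracing the constraints gives Elspeth → Dorin → Isolde, so Dorin sits after Elspeth and before Isolde.
No other ruler is forced both after Elspeth and before Isolde.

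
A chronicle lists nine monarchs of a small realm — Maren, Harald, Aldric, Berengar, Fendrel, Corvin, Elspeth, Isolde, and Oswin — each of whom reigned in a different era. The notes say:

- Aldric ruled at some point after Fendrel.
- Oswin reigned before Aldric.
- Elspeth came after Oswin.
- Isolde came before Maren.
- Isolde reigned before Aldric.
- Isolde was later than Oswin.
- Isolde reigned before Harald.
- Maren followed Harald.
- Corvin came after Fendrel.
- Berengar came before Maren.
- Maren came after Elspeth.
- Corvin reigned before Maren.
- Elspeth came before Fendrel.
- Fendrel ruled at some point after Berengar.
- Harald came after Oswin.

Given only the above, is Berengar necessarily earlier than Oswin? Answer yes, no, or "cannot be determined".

cannot be determined

No chain of stated constraints runs from Berengar to Oswin, and none runs from Oswin to Berengar either.
So the relative order of Berengar and Oswin is not fixed by the given facts.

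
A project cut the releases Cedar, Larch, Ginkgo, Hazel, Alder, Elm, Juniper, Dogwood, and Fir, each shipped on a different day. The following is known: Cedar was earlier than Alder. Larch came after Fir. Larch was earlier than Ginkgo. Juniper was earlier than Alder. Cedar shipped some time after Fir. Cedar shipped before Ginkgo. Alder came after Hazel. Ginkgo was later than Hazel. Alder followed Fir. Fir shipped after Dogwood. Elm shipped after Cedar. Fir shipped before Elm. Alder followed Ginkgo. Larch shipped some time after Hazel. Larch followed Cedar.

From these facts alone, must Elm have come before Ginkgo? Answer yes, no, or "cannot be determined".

No chain of stated constraints runs from Elm to Ginkgo, and none runs from Ginkgo to Elm either.
So the relative order of Elm and Ginkgo is not fixed by the given facts.

cannot be determined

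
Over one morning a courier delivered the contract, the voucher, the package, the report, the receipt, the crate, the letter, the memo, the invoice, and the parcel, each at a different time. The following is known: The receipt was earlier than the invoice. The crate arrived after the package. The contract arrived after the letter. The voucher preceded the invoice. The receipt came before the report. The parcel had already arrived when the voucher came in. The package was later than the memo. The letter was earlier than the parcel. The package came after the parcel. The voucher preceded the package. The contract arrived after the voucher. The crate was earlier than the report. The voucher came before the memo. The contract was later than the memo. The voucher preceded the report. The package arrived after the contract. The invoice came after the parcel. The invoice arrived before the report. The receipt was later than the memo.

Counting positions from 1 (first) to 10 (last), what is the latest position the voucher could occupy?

The voucher must come before the contract, the crate, the invoice, the memo, the package, the receipt, and the report — 7 items forced after it.
Everything else can be placed before the voucher in some valid order, so the voucher can sit as late as position 10 − 7 = 3.

3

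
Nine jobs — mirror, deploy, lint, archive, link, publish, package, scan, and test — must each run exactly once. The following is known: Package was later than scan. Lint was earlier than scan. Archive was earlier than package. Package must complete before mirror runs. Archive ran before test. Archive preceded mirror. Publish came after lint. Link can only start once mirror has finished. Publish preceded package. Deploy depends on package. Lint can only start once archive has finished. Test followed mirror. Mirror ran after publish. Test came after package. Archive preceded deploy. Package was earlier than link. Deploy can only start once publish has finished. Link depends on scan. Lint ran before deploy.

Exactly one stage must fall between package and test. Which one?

Tracing the constraints gives package → mirror → test, so mirror sits after package and before test.
No other stage is forced both after package and before test.

mirror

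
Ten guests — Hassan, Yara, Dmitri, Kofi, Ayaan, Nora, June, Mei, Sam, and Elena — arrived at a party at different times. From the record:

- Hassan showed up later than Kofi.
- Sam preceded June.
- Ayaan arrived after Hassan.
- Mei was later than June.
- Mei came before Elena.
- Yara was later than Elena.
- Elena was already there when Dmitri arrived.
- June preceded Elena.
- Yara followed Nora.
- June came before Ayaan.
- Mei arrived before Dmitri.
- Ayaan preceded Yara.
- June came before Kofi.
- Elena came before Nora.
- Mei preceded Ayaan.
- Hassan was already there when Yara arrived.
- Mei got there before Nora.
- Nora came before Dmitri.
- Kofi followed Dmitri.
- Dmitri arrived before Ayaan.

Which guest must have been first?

Sam

Sam has a chain of constraints placing them before every other guest, so Sam must be first.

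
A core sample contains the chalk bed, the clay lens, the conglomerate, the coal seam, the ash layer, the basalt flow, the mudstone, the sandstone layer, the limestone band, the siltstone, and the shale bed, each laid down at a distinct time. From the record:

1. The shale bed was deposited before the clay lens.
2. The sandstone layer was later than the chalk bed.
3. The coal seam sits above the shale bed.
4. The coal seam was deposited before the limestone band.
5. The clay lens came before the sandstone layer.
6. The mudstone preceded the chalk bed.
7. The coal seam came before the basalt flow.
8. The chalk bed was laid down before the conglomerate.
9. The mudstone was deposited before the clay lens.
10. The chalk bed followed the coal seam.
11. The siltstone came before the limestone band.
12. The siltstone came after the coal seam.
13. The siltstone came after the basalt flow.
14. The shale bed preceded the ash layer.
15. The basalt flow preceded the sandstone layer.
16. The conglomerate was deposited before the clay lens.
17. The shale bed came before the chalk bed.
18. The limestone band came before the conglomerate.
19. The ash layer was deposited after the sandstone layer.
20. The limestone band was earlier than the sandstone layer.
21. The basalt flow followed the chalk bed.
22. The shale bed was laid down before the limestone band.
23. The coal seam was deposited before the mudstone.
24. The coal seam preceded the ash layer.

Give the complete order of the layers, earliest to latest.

the shale bed, the coal seam, the mudstone, the chalk bed, the basalt flow, the siltstone, the limestone band, the conglomerate, the clay lens, the sandstone layer, the ash layer

The constraints fix every adjacent pair, so only one ordering works:
the shale bed → the coal seam → the mudstone → the chalk bed → the basalt flow → the siltstone → the limestone band → the conglomerate → the clay lens → the sandstone layer → the ash layer.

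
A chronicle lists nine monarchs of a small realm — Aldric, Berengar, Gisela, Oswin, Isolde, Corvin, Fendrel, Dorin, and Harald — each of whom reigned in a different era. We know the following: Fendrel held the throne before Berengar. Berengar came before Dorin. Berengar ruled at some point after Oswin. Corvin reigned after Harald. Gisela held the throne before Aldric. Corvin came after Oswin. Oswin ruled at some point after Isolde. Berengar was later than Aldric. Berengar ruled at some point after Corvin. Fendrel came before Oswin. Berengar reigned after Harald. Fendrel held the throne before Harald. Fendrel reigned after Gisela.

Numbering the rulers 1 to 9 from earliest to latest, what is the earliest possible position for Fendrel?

2

Gisela must come before Fendrel — 1 forced predecessor.
Nothing else is forced ahead of Fendrel, so their earliest slot is position 1 + 1 = 2.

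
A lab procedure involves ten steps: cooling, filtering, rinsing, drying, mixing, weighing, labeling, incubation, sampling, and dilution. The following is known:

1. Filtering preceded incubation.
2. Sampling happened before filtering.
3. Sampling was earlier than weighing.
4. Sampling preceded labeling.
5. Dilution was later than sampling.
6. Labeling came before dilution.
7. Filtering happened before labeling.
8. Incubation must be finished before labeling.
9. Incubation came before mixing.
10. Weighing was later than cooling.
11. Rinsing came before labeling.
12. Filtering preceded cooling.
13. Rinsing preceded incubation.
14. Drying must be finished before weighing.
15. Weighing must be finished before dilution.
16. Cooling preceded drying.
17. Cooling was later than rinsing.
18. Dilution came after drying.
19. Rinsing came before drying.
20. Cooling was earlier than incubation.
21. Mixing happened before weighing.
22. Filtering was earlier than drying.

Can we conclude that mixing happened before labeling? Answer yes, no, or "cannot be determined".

cannot be determined

No chain of stated constraints runs from mixing to labeling, and none runs from labeling to mixing either.
So the relative order of mixing and labeling is not fixed by the given facts.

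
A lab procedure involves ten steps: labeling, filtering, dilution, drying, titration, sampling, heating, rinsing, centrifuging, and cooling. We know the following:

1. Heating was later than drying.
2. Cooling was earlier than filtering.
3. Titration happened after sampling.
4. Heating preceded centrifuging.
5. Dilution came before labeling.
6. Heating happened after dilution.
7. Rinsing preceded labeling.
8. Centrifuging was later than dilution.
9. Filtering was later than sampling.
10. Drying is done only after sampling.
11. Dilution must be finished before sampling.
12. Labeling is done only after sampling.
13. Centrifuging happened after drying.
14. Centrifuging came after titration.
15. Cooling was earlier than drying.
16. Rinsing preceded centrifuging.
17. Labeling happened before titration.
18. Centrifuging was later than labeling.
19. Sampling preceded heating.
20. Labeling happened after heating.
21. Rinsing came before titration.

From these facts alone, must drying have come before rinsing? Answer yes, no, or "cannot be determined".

cannot be determined

No chain of stated constraints runs from drying to rinsing, and none runs from rinsing to drying either.
So the relative order of drying and rinsing is not fixed by the given facts.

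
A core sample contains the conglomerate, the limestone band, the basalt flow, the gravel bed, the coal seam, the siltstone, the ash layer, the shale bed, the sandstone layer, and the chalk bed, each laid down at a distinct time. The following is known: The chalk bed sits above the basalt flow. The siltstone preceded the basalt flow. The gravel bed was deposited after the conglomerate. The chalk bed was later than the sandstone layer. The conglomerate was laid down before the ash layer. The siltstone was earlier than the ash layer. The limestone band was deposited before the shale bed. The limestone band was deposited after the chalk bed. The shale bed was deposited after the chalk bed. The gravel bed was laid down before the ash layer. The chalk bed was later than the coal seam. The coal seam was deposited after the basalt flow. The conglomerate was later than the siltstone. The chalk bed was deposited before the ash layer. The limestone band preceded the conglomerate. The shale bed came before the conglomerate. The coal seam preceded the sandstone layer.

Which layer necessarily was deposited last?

Every other layer has a chain of constraints placing it before the ash layer, so the ash layer is last.

the ash layer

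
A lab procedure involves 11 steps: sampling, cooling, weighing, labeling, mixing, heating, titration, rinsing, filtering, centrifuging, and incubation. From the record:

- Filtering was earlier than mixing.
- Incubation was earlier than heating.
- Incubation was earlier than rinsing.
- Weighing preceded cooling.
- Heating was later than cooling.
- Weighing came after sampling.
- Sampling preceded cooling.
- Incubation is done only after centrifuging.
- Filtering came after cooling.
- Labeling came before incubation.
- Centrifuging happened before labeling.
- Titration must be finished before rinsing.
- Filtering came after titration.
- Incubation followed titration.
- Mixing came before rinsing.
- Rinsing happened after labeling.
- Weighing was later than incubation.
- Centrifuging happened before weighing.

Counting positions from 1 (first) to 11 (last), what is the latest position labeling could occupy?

4

Labeling must come before cooling, filtering, heating, incubation, mixing, rinsing, and weighing — 7 steps forced after it.
Everything else can be placed before labeling in some valid order, so labeling can sit as late as position 11 − 7 = 4.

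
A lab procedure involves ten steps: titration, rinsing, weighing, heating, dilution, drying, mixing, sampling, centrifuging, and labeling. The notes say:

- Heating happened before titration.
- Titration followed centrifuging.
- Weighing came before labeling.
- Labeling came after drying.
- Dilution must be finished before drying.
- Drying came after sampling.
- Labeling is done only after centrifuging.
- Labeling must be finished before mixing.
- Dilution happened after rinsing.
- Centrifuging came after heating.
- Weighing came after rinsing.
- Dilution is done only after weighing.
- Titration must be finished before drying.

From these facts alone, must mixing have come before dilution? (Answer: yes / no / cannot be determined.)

no

Tracing the constraints gives dilution → drying → labeling → mixing, so dilution must come before mixing.
That means mixing cannot be before dilution.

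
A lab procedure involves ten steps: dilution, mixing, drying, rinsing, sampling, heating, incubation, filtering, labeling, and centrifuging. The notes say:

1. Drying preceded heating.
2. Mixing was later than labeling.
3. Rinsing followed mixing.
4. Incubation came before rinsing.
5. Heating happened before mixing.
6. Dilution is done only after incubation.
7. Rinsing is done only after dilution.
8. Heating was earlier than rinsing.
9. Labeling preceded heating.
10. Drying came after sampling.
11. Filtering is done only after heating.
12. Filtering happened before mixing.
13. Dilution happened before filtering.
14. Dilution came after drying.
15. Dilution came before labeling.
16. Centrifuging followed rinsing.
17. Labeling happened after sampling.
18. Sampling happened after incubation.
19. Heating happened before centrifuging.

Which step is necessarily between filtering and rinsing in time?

mixing

Tracing the constraints gives filtering → mixing → rinsing, so mixing sits after filtering and before rinsing.
No other step is forced both after filtering and before rinsing.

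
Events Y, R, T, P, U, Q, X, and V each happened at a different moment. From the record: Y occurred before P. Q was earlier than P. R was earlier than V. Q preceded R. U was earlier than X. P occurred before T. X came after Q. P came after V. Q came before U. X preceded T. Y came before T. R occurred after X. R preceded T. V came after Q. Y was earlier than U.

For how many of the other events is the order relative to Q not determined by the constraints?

Forced after Q: P, R, T, U, V, and X.
That leaves Y with no forced order relative to Q — 1.

1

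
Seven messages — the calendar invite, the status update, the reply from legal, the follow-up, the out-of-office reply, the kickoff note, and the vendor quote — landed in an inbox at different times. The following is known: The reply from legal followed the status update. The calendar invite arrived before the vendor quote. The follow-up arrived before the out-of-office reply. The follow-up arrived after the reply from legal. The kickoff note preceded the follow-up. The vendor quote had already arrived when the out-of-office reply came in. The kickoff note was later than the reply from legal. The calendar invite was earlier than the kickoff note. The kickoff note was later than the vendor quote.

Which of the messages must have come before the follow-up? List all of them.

Directly stated before the follow-up: the kickoff note and the reply from legal.
The calendar invite reaches the follow-up via the calendar invite → the kickoff note → the follow-up.
The status update reaches the follow-up via the status update → the reply from legal → the follow-up.
The vendor quote reaches the follow-up via the vendor quote → the kickoff note → the follow-up.
No chain forces the out-of-office reply ahead of the follow-up.

the calendar invite, the kickoff note, the reply from legal, the status update, the vendor quote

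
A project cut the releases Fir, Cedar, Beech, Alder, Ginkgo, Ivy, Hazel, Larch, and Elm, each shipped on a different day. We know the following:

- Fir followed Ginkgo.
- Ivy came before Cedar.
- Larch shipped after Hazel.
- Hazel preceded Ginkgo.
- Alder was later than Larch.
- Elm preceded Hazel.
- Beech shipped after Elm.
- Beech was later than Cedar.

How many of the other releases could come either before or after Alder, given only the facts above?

5

Forced before Alder: Elm, Hazel, and Larch.
That leaves Beech, Cedar, Fir, Ginkgo, and Ivy with no forced order relative to Alder — 5.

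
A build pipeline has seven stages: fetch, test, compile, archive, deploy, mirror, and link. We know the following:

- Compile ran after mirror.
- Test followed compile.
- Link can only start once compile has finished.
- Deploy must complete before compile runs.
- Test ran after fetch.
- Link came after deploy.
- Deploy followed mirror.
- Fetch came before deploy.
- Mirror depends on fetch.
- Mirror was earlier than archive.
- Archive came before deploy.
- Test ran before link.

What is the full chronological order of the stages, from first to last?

fetch, mirror, archive, deploy, compile, test, link

The constraints fix every adjacent pair, so only one ordering works:
fetch → mirror → archive → deploy → compile → test → link.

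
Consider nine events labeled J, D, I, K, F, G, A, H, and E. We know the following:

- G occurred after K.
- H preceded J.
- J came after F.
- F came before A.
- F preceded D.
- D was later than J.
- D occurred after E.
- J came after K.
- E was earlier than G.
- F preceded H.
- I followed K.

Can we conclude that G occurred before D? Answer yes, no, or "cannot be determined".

cannot be determined

No chain of stated constraints runs from G to D, and none runs from D to G either.
So the relative order of G and D is not fixed by the given facts.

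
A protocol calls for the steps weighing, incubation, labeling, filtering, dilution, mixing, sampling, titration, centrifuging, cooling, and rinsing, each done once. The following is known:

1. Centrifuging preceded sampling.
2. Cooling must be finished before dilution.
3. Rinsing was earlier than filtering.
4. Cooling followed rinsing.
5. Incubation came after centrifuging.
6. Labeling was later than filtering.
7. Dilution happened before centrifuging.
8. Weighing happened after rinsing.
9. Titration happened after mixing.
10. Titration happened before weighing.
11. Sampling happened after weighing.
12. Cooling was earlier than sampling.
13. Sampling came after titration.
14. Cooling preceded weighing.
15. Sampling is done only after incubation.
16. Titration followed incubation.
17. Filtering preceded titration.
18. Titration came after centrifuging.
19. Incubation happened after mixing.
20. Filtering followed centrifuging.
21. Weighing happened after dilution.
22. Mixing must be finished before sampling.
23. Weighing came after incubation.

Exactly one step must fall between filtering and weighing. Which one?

Tracing the constraints gives filtering → titration → weighing, so titration sits after filtering and before weighing.
No other step is forced both after filtering and before weighing.

titration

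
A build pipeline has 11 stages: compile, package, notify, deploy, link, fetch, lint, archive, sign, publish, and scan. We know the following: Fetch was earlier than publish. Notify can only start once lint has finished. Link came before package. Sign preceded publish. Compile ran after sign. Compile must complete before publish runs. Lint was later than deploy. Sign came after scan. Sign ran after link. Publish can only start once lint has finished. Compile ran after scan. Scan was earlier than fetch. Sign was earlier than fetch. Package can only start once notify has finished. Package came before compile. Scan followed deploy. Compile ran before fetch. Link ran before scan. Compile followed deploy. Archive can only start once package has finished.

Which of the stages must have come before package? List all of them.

Directly stated before package: link and notify.
Deploy reaches package via deploy → lint → notify → package.
Lint reaches package via lint → notify → package.
No chain forces scan (or any of the others) ahead of package.

deploy, link, lint, notify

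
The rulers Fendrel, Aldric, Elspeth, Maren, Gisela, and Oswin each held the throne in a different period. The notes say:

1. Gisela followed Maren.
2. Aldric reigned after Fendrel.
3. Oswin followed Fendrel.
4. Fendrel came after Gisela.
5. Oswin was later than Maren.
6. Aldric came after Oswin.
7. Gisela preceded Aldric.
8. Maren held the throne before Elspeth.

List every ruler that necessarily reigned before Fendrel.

Gisela, Maren

Directly stated before Fendrel: Gisela.
Maren reaches Fendrel via Maren → Gisela → Fendrel.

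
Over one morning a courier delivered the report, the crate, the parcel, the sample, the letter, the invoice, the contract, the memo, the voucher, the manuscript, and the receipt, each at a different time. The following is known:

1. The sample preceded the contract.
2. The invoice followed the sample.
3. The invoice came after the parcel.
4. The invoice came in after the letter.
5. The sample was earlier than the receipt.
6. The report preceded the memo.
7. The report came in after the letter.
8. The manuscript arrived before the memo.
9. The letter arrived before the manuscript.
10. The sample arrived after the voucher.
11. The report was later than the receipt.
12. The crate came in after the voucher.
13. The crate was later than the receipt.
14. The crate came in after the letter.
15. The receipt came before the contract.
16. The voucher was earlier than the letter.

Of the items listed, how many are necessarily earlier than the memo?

Directly stated before the memo: the manuscript and the report.
The letter reaches the memo via the letter → the report → the memo.
The receipt reaches the memo via the receipt → the report → the memo.
The sample reaches the memo via the sample → the receipt → the report → the memo.
Likewise the voucher reaches the memo by chaining the stated constraints.
No chain forces the crate (or any of the others) ahead of the memo.
That's the letter, the manuscript, the receipt, the report, the sample, and the voucher — 6 in all.

6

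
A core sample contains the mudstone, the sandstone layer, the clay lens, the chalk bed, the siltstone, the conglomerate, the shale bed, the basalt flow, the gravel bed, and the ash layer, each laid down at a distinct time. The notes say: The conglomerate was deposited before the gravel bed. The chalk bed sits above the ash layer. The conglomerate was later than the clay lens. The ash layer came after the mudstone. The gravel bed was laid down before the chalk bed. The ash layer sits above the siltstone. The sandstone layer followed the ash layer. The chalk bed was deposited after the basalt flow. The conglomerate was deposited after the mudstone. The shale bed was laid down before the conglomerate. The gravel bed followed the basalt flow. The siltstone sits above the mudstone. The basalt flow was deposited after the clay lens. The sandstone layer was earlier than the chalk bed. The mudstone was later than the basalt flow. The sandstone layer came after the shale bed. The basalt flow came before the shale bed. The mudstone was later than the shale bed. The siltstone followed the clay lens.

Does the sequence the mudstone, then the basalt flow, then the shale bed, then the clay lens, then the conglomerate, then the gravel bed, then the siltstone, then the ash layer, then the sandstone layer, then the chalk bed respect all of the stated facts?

no

The constraints require the shale bed before the mudstone, but in the proposed sequence the mudstone appears ahead of the shale bed. That one violation is enough.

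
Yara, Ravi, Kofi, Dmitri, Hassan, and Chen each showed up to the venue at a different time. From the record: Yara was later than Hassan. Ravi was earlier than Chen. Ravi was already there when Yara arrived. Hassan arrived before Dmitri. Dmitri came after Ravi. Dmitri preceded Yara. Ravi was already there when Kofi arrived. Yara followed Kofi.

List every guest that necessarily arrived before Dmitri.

Directly stated before Dmitri: Hassan and Ravi.
No chain forces Kofi (or any of the others) ahead of Dmitri.

Hassan, Ravi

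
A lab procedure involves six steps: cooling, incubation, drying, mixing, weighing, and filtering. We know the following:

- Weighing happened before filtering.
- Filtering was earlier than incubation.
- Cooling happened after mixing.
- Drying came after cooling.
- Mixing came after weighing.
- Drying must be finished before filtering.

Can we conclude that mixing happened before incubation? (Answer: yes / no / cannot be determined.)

Chain the constraints: mixing → cooling → drying → filtering → incubation. Each link is directly stated, so mixing comes before incubation.

yes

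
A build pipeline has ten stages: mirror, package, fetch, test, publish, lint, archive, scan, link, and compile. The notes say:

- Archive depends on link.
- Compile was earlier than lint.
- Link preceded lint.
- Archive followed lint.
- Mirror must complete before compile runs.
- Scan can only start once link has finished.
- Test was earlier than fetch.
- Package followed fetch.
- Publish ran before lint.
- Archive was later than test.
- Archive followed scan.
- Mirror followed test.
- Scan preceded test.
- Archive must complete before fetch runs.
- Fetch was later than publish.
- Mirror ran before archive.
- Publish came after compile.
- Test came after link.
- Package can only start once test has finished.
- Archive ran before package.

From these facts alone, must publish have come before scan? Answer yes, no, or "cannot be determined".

Tracing the constraints gives scan → test → mirror → compile → publish, so scan must come before publish.
That means publish cannot be before scan.

no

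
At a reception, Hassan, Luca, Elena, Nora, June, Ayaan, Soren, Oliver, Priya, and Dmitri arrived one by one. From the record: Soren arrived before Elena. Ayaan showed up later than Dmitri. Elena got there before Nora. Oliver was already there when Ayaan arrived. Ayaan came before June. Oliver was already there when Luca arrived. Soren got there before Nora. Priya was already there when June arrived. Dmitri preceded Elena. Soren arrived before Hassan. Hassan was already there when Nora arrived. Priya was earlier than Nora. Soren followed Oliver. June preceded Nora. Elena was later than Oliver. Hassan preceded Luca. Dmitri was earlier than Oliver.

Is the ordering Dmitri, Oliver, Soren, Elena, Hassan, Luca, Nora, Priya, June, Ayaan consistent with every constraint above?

no

The constraints require Priya before Nora, but in the proposed sequence Nora appears ahead of Priya. That one violation is enough.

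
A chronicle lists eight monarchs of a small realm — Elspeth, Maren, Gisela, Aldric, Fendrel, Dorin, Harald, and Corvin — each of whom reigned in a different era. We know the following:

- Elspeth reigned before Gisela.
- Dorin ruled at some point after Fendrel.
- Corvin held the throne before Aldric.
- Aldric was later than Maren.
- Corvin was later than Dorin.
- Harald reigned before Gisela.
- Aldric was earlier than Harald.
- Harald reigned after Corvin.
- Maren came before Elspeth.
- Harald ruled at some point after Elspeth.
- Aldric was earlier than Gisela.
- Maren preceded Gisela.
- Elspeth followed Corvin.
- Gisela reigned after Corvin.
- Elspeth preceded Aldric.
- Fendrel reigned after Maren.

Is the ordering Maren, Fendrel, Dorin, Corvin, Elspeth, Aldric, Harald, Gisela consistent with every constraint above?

Check each stated constraint against the proposed order — e.g. Maren is ahead of Aldric; Maren is ahead of Gisela. Every pair is in the required order; nothing is violated.

yes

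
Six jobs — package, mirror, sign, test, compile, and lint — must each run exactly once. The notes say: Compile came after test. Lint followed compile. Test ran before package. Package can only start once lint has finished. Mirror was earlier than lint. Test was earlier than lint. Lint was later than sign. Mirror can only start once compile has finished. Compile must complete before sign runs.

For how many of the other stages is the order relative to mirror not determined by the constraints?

1

Forced before mirror: compile and test; forced after mirror: lint and package.
That leaves sign with no forced order relative to mirror — 1.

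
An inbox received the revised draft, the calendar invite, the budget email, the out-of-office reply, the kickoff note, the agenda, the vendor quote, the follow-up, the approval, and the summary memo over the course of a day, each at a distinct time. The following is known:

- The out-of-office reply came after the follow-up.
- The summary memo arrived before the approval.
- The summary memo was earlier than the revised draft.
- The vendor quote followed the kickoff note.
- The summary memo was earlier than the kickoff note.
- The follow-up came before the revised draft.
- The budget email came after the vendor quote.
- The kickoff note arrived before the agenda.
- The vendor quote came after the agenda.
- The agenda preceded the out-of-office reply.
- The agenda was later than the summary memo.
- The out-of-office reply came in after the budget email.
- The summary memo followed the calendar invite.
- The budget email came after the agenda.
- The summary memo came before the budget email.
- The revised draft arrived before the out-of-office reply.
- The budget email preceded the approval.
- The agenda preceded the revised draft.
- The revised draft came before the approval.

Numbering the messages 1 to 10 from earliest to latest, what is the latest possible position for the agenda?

The agenda must come before the approval, the budget email, the out-of-office reply, the revised draft, and the vendor quote — 5 messages forced after it.
Everything else can be placed before the agenda in some valid order, so the agenda can sit as late as position 10 − 5 = 5.

5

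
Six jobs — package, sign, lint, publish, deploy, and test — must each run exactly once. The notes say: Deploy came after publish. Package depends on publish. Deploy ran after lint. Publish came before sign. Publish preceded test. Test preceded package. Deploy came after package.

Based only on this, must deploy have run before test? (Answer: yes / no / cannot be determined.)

Tracing the constraints gives test → package → deploy, so test must come before deploy.
That means deploy cannot be before test.

no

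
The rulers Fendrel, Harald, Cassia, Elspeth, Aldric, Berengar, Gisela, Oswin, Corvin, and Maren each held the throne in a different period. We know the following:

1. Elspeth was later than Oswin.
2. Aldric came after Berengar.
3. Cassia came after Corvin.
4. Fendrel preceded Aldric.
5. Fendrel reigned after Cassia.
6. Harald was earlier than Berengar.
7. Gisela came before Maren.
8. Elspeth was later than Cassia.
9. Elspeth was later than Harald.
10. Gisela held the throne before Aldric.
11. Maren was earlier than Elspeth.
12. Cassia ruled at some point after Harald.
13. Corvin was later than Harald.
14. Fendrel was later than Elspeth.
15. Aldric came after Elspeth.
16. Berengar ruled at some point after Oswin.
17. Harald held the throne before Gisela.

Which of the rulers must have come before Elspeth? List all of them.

Cassia, Corvin, Gisela, Harald, Maren, Oswin

Directly stated before Elspeth: Cassia, Harald, Maren, and Oswin.
Corvin reaches Elspeth via Corvin → Cassia → Elspeth.
Gisela reaches Elspeth via Gisela → Maren → Elspeth.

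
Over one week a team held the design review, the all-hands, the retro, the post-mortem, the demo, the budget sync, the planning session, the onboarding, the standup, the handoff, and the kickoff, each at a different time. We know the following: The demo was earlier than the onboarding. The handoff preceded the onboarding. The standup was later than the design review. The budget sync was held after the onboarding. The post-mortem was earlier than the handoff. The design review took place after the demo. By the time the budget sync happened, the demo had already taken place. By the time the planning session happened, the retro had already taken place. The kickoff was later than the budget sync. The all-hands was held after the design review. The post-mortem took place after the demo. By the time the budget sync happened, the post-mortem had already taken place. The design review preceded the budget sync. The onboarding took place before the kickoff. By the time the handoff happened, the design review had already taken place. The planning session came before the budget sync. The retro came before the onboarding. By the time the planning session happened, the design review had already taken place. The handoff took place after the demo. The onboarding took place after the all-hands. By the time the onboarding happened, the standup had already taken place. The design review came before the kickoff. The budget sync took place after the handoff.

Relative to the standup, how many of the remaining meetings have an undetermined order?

5

Forced before the standup: the demo and the design review; forced after the standup: the budget sync, the kickoff, and the onboarding.
That leaves the all-hands, the handoff, the planning session, the post-mortem, and the retro with no forced order relative to the standup — 5.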